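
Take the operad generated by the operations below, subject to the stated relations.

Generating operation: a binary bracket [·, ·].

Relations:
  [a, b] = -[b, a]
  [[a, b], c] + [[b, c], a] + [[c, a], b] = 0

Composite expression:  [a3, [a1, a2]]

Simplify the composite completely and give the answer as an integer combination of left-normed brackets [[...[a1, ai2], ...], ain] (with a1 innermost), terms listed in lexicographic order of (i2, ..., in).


-[[a1, a2], a3]

In the tensor algebra, words opening a1 carry the a1-anchored form.
Composite bracket: [a3, [a1, a2]]
Under [a, b] = ab - ba we get 4 signed associative words (2^2 = 4).
Coefficients come from the a1-initial words:
  a1a2a3 appears with sign -1, giving the term -[[a1, a2], a3]


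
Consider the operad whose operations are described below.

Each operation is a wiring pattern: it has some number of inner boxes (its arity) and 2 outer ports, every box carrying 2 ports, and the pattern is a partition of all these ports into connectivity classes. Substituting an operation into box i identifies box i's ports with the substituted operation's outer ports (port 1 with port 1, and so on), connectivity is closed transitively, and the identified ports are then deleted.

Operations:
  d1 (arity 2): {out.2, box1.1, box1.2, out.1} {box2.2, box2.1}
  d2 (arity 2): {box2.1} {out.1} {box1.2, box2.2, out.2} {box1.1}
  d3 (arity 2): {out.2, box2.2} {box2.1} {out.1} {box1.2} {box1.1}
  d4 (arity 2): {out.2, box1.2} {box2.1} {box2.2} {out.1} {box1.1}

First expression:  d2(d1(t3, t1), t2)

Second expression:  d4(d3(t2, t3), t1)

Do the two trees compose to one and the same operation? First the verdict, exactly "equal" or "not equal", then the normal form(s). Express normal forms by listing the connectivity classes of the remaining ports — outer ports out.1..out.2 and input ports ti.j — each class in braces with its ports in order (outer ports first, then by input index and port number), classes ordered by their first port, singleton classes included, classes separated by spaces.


The first expression reduces to {out.1} {out.2, t2.2, t3.1, t3.2} {t1.1, t1.2} {t2.1}
The second expression reduces to {out.1} {out.2, t3.2} {t1.1} {t1.2} {t2.1} {t2.2} {t3.1}
The forms do not match — not equal.

not equal; the first gives {out.1} {out.2, t2.2, t3.1, t3.2} {t1.1, t1.2} {t2.1} and the second {out.1} {out.2, t3.2} {t1.1} {t1.2} {t2.1} {t2.2} {t3.1}


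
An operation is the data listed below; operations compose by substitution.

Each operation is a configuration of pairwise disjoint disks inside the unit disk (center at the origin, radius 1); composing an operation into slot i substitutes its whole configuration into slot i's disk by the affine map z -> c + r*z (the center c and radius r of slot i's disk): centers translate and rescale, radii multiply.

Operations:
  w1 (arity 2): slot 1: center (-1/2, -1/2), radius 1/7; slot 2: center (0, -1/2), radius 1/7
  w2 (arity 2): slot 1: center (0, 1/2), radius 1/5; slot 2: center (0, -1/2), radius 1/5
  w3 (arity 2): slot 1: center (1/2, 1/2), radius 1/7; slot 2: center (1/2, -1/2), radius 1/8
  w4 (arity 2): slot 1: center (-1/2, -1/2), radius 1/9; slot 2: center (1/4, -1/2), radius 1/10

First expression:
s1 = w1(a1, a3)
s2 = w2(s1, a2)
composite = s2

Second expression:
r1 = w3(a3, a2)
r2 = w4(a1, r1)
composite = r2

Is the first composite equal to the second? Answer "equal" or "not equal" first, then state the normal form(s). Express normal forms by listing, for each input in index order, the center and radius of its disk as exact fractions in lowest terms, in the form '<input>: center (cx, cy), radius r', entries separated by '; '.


not equal: they reduce to a1: center (-1/10, 2/5), radius 1/35; a2: center (0, -1/2), radius 1/5; a3: center (0, 2/5), radius 1/35 and a1: center (-1/2, -1/2), radius 1/9; a2: center (3/10, -11/20), radius 1/80; a3: center (3/10, -9/20), radius 1/70

Reducing the first expression gives a1: center (-1/10, 2/5), radius 1/35; a2: center (0, -1/2), radius 1/5; a3: center (0, 2/5), radius 1/35
Reducing the second expression gives a1: center (-1/2, -1/2), radius 1/9; a2: center (3/10, -11/20), radius 1/80; a3: center (3/10, -9/20), radius 1/70
The forms do not match — not equal.


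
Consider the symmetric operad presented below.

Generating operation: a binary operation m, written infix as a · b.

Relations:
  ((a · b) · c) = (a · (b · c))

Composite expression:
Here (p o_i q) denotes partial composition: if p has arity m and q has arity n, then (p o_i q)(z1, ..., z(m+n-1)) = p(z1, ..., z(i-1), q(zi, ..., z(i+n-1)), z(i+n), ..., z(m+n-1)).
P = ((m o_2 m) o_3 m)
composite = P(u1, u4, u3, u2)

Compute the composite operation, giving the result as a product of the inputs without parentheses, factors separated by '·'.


u1 · u4 · u3 · u2

Under associativity of m, the answer is the u's in reading order.
(u3 · u2) linearizes to u3 · u2
(u4 · (u3 · u2)) linearizes to u4 · u3 · u2
(u1 · (u4 · (u3 · u2))) linearizes to u1 · u4 · u3 · u2


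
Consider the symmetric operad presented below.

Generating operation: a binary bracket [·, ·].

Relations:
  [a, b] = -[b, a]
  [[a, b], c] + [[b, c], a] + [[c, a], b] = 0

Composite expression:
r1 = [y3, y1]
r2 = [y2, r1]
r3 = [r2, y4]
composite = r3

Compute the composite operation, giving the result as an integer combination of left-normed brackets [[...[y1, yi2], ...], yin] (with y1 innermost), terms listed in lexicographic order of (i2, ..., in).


[[[y1, y3], y2], y4]

Left-normed coefficients sit on the y1-initial expansion words.
Composite bracket: [[y2, [y3, y1]], y4]
Applying ab - ba throughout gives 8 signed words (2^3 = 8).
Keep just the words that open with y1:
  y1y3y2y4 appears with sign +1, giving the term +[[[y1, y3], y2], y4]


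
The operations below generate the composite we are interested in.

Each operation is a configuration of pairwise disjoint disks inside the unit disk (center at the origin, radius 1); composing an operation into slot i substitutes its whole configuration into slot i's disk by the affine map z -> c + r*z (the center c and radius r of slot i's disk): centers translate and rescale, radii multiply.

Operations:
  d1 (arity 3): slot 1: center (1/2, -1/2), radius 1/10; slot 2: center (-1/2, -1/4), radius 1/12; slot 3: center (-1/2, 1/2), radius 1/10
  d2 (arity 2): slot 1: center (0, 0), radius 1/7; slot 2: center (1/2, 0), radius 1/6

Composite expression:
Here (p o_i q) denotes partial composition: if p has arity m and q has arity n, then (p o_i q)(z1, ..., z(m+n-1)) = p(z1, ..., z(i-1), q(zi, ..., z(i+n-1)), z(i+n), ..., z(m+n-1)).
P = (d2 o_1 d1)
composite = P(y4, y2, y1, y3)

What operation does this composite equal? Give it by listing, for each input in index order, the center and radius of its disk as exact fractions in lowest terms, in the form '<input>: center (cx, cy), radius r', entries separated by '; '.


Each y-disk chains the slot maps above it in d2; radii multiply.
input y4: composing its 2 substitution steps yields center (1/14, -1/14), radius 1/70
input y2: composing its 2 substitution steps yields center (-1/14, -1/28), radius 1/84
input y1: composing its 2 substitution steps yields center (-1/14, 1/14), radius 1/70
input y3: composing its 1 substitution step yields center (1/2, 0), radius 1/6

y1: center (-1/14, 1/14), radius 1/70; y2: center (-1/14, -1/28), radius 1/84; y3: center (1/2, 0), radius 1/6; y4: center (1/14, -1/14), radius 1/70


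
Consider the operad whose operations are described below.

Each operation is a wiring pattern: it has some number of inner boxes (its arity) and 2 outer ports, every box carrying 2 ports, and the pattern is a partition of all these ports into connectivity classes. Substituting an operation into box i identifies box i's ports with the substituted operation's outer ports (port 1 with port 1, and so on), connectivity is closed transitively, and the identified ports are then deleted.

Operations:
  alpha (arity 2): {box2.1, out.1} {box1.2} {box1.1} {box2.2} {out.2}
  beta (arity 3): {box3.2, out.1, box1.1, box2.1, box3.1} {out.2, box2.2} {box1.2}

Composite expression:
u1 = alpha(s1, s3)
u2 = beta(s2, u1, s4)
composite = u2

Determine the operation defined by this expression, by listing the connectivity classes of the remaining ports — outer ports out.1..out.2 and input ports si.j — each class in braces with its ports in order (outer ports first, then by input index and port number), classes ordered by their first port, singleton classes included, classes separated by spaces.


{out.1, s2.1, s3.1, s4.1, s4.2} {out.2} {s1.1} {s1.2} {s2.2} {s3.2}

Treat the ports identified at beta as solder joints: merge, then drop.
composing alpha on (s1, s3), with out.j its own outer ports: {out.1, s3.1} {out.2} {s1.1} {s1.2} {s3.2}
composing beta on (s2, s1, s3, s4), with out.j its own outer ports: {out.1, s2.1, s3.1, s4.1, s4.2} {out.2} {s1.1} {s1.2} {s2.2} {s3.2}


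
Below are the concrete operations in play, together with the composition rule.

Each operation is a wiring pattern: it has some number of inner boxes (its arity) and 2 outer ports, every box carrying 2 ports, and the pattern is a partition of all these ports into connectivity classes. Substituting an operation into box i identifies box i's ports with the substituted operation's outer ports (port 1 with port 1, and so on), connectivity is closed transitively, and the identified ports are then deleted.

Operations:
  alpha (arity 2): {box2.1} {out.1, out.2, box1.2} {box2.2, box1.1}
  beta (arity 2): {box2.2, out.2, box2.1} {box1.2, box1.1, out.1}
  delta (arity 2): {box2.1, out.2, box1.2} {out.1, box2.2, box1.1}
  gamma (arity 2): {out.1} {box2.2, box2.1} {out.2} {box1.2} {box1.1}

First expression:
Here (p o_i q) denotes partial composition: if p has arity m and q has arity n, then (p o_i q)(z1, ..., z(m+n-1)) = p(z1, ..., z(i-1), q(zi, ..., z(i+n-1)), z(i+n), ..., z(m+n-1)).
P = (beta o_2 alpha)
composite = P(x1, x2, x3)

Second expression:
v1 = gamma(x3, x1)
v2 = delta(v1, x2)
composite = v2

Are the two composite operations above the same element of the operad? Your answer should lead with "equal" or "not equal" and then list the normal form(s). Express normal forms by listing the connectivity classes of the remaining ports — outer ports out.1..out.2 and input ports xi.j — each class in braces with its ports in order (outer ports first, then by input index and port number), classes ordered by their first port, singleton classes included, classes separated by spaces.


not equal: they reduce to {out.1, x1.1, x1.2} {out.2, x2.2} {x2.1, x3.2} {x3.1} and {out.1, x2.2} {out.2, x2.1} {x1.1, x1.2} {x3.1} {x3.2}


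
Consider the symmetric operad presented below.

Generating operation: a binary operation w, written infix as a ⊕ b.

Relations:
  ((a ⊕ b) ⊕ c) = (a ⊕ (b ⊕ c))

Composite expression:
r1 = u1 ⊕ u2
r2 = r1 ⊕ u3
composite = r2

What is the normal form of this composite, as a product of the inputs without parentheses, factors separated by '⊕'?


Key point: w is associative — brackets drop, the u-order remains.
(u1 ⊕ u2) collapses to u1 ⊕ u2
((u1 ⊕ u2) ⊕ u3) collapses to u1 ⊕ u2 ⊕ u3

u1 ⊕ u2 ⊕ u3


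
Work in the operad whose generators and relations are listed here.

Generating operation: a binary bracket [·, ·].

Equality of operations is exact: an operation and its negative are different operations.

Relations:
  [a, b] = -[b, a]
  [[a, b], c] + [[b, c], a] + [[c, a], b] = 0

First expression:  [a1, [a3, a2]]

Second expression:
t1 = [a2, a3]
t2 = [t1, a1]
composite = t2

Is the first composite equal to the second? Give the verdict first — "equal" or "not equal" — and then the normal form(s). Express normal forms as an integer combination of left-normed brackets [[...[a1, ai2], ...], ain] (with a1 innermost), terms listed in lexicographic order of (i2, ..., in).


equal; both compose to -[[a1, a2], a3] + [[a1, a3], a2]

The first composite normalizes to -[[a1, a2], a3] + [[a1, a3], a2]
The second composite normalizes to -[[a1, a2], a3] + [[a1, a3], a2]
One common form — equal.


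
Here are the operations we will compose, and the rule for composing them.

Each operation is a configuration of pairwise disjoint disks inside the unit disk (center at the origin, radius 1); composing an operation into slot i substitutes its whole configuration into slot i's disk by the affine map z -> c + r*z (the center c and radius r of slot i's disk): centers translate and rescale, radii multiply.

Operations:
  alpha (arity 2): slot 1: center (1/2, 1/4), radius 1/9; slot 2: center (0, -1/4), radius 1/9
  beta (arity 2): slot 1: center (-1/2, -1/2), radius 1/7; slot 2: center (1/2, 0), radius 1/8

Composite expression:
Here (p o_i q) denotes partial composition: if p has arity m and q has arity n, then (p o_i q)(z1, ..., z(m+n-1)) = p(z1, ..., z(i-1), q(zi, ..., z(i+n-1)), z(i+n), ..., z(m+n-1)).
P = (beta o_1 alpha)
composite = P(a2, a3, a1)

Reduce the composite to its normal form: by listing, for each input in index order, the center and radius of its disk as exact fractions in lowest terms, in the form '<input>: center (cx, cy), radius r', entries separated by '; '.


a1: center (1/2, 0), radius 1/8; a2: center (-3/7, -13/28), radius 1/63; a3: center (-1/2, -15/28), radius 1/63

Nesting under beta composes maps z -> c + r*z down each a-path.
a2 passes through 2 substitutions, ending at center (-3/7, -13/28), radius 1/63
a3 passes through 2 substitutions, ending at center (-1/2, -15/28), radius 1/63
a1 passes through 1 substitution, ending at center (1/2, 0), radius 1/8


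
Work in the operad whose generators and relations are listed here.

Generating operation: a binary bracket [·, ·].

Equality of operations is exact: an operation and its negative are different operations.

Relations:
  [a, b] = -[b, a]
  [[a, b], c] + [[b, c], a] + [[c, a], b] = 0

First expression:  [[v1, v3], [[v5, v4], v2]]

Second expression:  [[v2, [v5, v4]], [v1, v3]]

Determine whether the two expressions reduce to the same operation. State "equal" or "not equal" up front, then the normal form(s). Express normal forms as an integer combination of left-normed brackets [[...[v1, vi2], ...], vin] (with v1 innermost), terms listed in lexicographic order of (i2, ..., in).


The first composite normalizes to [[[[v1, v3], v2], v4], v5] - [[[[v1, v3], v2], v5], v4] - [[[[v1, v3], v4], v5], v2] + [[[[v1, v3], v5], v4], v2]
The second composite normalizes to [[[[v1, v3], v2], v4], v5] - [[[[v1, v3], v2], v5], v4] - [[[[v1, v3], v4], v5], v2] + [[[[v1, v3], v5], v4], v2]
The normal forms match — equal.

equal; both compose to [[[[v1, v3], v2], v4], v5] - [[[[v1, v3], v2], v5], v4] - [[[[v1, v3], v4], v5], v2] + [[[[v1, v3], v5], v4], v2]


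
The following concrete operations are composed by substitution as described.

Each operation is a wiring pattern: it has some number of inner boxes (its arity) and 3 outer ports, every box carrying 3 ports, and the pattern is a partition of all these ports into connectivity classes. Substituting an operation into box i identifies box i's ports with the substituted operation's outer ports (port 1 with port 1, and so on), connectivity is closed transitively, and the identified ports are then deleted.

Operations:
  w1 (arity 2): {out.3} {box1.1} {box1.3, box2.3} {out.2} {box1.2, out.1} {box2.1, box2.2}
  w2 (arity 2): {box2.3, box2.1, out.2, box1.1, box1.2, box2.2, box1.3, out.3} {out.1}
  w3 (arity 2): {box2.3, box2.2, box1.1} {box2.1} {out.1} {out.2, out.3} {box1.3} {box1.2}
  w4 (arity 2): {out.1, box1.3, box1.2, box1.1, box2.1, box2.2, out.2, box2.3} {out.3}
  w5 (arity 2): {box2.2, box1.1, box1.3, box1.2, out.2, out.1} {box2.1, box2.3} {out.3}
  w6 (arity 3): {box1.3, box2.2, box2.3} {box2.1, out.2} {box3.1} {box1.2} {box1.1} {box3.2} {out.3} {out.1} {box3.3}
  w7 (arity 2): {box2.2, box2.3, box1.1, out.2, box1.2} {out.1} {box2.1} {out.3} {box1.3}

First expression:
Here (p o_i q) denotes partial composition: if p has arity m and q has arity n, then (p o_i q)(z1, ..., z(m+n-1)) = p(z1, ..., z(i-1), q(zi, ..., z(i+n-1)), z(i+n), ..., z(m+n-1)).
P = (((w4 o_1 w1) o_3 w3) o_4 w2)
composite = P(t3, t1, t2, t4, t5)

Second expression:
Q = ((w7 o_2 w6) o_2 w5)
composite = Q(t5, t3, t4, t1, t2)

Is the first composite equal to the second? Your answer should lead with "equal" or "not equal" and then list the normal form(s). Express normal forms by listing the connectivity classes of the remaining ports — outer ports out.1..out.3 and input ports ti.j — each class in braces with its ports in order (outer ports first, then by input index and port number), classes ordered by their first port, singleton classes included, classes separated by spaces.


not equal — first {out.1, out.2, t3.2} {out.3} {t1.1, t1.2} {t1.3, t3.3} {t2.1, t4.1, t4.2, t4.3, t5.1, t5.2, t5.3} {t2.2} {t2.3} {t3.1}, second {out.1} {out.2, t1.1, t5.1, t5.2} {out.3} {t1.2, t1.3} {t2.1} {t2.2} {t2.3} {t3.1, t3.2, t3.3, t4.2} {t4.1, t4.3} {t5.3}

The first expression, normalized: {out.1, out.2, t3.2} {out.3} {t1.1, t1.2} {t1.3, t3.3} {t2.1, t4.1, t4.2, t4.3, t5.1, t5.2, t5.3} {t2.2} {t2.3} {t3.1}
The second expression, normalized: {out.1} {out.2, t1.1, t5.1, t5.2} {out.3} {t1.2, t1.3} {t2.1} {t2.2} {t2.3} {t3.1, t3.2, t3.3, t4.2} {t4.1, t4.3} {t5.3}
The forms do not match — not equal.


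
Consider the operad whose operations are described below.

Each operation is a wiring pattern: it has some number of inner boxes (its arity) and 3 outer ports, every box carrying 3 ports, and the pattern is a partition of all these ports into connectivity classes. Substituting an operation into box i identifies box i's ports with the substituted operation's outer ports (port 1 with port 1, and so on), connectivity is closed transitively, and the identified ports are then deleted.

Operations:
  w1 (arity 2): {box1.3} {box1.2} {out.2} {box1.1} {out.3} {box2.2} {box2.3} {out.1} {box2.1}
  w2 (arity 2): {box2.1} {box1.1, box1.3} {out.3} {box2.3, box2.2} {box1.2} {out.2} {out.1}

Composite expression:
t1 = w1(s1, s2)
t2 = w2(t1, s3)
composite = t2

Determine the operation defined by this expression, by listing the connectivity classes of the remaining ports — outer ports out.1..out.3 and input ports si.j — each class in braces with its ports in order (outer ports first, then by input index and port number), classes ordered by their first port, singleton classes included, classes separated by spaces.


{out.1} {out.2} {out.3} {s1.1} {s1.2} {s1.3} {s2.1} {s2.2} {s2.3} {s3.1} {s3.2, s3.3}

Treat the ports identified at w2 as solder joints: merge, then drop.
after w1, the pattern on (s1, s2) reads {out.1} {out.2} {out.3} {s1.1} {s1.2} {s1.3} {s2.1} {s2.2} {s2.3} (out.j = its outer ports)
after w2, the pattern on (s1, s2, s3) reads {out.1} {out.2} {out.3} {s1.1} {s1.2} {s1.3} {s2.1} {s2.2} {s2.3} {s3.1} {s3.2, s3.3} (out.j = its outer ports)


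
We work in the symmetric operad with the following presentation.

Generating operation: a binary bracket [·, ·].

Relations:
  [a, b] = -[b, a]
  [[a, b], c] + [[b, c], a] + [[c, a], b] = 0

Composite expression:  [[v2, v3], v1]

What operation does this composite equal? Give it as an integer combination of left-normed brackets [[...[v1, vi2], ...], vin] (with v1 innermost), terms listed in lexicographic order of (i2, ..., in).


-[[v1, v2], v3] + [[v1, v3], v2]

Antisymmetry and Jacobi reduce to v1-anchored left-normed brackets.
Composite bracket: [[v2, v3], v1]
Expanding via [a, b] = ab - ba: 4 signed words (2^2 = 4).
Only words starting with v1 matter:
  the word v1v2v3 carries sign -1 and contributes -[[v1, v2], v3]
  the word v1v3v2 carries sign +1 and contributes +[[v1, v3], v2]


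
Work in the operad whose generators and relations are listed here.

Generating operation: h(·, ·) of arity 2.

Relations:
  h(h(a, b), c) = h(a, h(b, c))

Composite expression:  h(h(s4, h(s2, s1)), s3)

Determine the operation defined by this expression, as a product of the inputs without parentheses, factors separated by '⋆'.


s4 ⋆ s2 ⋆ s1 ⋆ s3

Under associativity of h, the answer is the s's in reading order.
h(s2, s1) collapses to s2 ⋆ s1
h(s4, h(s2, s1)) collapses to s4 ⋆ s2 ⋆ s1
h(h(s4, h(s2, s1)), s3) collapses to s4 ⋆ s2 ⋆ s1 ⋆ s3


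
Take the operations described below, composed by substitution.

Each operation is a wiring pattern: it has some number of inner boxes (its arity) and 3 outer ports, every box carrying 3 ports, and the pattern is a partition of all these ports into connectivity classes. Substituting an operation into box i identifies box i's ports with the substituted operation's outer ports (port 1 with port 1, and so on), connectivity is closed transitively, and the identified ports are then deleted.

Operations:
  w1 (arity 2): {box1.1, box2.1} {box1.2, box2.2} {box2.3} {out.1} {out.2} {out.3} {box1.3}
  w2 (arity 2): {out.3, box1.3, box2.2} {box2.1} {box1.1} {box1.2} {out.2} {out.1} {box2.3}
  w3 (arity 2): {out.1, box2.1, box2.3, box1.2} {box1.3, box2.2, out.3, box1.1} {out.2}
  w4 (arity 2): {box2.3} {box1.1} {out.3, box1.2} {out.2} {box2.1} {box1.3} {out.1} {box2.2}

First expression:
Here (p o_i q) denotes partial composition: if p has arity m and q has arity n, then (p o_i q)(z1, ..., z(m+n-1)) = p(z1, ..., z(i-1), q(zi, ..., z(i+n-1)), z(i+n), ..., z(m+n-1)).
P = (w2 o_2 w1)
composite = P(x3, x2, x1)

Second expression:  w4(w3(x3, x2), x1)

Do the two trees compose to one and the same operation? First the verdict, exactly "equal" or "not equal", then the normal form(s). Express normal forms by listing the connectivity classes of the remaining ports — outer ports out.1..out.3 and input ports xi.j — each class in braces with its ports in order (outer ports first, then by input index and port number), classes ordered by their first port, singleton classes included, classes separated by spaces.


not equal; the first gives {out.1} {out.2} {out.3, x3.3} {x1.1, x2.1} {x1.2, x2.2} {x1.3} {x2.3} {x3.1} {x3.2} and the second {out.1} {out.2} {out.3} {x1.1} {x1.2} {x1.3} {x2.1, x2.3, x3.2} {x2.2, x3.1, x3.3}

In normal form, the first expression is {out.1} {out.2} {out.3, x3.3} {x1.1, x2.1} {x1.2, x2.2} {x1.3} {x2.3} {x3.1} {x3.2}
In normal form, the second expression is {out.1} {out.2} {out.3} {x1.1} {x1.2} {x1.3} {x2.1, x2.3, x3.2} {x2.2, x3.1, x3.3}
No match — not equal.


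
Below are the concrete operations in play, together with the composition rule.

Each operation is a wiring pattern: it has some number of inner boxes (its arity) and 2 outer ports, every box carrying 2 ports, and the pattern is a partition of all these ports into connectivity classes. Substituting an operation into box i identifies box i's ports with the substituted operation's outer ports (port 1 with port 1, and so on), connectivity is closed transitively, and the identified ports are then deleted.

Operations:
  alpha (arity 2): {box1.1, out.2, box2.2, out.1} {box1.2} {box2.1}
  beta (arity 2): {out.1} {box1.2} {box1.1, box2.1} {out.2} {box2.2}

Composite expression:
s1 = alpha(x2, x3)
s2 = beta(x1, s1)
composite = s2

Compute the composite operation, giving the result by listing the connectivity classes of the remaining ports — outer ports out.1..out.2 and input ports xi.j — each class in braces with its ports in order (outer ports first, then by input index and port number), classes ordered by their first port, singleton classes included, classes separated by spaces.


{out.1} {out.2} {x1.1, x2.1, x3.2} {x1.2} {x2.2} {x3.1}

Substituting into beta glues patterns; closure does the rest.
stage alpha: inputs (x2, x3), connectivity {out.1, out.2, x2.1, x3.2} {x2.2} {x3.1}, out.j its boundary
stage beta: inputs (x1, x2, x3), connectivity {out.1} {out.2} {x1.1, x2.1, x3.2} {x1.2} {x2.2} {x3.1}, out.j its boundary


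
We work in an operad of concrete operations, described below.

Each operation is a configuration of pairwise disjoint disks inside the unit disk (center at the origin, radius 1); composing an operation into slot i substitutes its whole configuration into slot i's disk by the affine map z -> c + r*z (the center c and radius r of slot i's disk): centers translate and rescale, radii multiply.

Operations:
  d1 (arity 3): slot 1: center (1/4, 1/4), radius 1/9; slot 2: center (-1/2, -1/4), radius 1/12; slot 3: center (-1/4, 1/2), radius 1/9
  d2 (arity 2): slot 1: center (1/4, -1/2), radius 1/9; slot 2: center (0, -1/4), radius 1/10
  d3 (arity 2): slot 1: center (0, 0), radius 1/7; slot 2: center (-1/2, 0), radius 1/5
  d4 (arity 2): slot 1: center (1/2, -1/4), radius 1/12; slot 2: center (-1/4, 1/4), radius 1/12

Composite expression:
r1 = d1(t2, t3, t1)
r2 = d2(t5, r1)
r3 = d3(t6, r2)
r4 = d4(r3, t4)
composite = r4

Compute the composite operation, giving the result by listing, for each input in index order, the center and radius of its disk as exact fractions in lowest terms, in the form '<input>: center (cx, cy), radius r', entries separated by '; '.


t1: center (1099/2400, -19/75), radius 1/5400; t2: center (367/800, -203/800), radius 1/5400; t3: center (183/400, -611/2400), radius 1/7200; t4: center (-1/4, 1/4), radius 1/12; t5: center (37/80, -31/120), radius 1/540; t6: center (1/2, -1/4), radius 1/84

Follow each t-input down from d4: c' goes to c + r*c', radius to r*r'.
tracing t6 down its 2-map path: center (1/2, -1/4), radius 1/84
tracing t5 down its 3-map path: center (37/80, -31/120), radius 1/540
tracing t2 down its 4-map path: center (367/800, -203/800), radius 1/5400
tracing t3 down its 4-map path: center (183/400, -611/2400), radius 1/7200
tracing t1 down its 4-map path: center (1099/2400, -19/75), radius 1/5400
tracing t4 down its 1-map path: center (-1/4, 1/4), radius 1/12


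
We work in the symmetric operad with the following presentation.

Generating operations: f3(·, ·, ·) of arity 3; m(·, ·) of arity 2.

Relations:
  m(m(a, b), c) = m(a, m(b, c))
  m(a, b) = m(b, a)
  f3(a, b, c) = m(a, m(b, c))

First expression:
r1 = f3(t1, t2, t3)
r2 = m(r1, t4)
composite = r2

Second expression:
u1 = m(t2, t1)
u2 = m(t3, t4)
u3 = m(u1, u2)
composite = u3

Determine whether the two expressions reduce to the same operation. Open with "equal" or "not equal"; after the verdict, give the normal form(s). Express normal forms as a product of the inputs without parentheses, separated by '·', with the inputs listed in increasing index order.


equal; both compose to t1 · t2 · t3 · t4

Reducing the first expression gives t1 · t2 · t3 · t4
Reducing the second expression gives t1 · t2 · t3 · t4
The normal forms match — equal.


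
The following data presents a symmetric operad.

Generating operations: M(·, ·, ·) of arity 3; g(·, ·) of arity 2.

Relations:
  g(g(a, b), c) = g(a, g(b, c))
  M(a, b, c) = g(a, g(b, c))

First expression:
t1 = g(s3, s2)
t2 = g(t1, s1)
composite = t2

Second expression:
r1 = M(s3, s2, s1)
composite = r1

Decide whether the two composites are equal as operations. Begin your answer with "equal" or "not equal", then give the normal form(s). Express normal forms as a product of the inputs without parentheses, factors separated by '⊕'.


equal: each reduces to s3 ⊕ s2 ⊕ s1


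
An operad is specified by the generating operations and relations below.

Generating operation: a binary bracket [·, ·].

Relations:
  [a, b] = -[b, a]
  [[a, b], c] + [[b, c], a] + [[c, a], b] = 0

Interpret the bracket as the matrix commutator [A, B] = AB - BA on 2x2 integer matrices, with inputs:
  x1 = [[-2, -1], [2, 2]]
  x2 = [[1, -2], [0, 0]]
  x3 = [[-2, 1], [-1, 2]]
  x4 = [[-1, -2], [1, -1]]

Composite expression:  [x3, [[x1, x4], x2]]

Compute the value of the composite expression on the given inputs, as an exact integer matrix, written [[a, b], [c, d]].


[[-16, 64], [0, 16]]

[x1, x4] = [[3, 8], [4, -3]]
[[x1, x4], x2] = [[8, -20], [4, -8]]
[x3, [[x1, x4], x2]] = [[-16, 64], [0, 16]]


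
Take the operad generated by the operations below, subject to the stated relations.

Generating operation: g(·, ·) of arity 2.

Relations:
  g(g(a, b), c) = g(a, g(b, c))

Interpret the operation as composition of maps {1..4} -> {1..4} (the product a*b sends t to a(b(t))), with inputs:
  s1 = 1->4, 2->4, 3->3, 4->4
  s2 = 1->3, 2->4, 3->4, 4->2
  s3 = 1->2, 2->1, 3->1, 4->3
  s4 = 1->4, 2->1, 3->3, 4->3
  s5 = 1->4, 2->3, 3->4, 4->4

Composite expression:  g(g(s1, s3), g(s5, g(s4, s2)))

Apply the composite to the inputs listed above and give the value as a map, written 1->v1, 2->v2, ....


1->3, 2->3, 3->3, 4->3

g(s1, s3) = 1->4, 2->4, 3->4, 4->3
g(s4, s2) = 1->3, 2->3, 3->3, 4->1
g(s5, g(s4, s2)) = 1->4, 2->4, 3->4, 4->4
g(g(s1, s3), g(s5, g(s4, s2))) = 1->3, 2->3, 3->3, 4->3


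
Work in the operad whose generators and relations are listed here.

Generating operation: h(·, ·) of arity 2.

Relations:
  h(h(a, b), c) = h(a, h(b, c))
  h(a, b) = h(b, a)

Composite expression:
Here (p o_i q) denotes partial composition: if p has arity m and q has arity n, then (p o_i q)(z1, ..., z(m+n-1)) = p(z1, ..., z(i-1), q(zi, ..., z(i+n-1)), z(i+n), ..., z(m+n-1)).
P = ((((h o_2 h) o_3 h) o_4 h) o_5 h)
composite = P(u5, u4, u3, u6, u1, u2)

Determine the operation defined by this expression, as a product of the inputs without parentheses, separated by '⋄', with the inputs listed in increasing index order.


Reordering under h is free, so list the u-inputs canonically.
h(u1, u2) spells out as u1 ⋄ u2
h(u6, h(u1, u2)) spells out as u6 ⋄ u1 ⋄ u2
h(u3, h(u6, h(u1, u2))) spells out as u3 ⋄ u6 ⋄ u1 ⋄ u2
h(u4, h(u3, h(u6, h(u1, u2)))) spells out as u4 ⋄ u3 ⋄ u6 ⋄ u1 ⋄ u2
h(u5, h(u4, h(u3, h(u6, h(u1, u2))))) spells out as u5 ⋄ u4 ⋄ u3 ⋄ u6 ⋄ u1 ⋄ u2
rearranged into index order: u1 ⋄ u2 ⋄ u3 ⋄ u4 ⋄ u5 ⋄ u6

u1 ⋄ u2 ⋄ u3 ⋄ u4 ⋄ u5 ⋄ u6


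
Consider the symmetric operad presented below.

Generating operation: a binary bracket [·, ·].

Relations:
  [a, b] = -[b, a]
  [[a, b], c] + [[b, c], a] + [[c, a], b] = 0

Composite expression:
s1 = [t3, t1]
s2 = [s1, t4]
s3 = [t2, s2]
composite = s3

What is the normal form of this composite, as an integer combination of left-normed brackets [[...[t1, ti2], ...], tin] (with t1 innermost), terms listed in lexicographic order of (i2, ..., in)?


Expand each bracket as ab - ba; the t1-initial words give the coefficients.
Composite bracket: [t2, [[t3, t1], t4]]
Each bracket splits as ab - ba, giving 8 signed words (2^3 = 8).
The t1-initial words carry the normal form:
  sign of t1t3t4t2 is +1, so it contributes +[[[t1, t3], t4], t2]

[[[t1, t3], t4], t2]


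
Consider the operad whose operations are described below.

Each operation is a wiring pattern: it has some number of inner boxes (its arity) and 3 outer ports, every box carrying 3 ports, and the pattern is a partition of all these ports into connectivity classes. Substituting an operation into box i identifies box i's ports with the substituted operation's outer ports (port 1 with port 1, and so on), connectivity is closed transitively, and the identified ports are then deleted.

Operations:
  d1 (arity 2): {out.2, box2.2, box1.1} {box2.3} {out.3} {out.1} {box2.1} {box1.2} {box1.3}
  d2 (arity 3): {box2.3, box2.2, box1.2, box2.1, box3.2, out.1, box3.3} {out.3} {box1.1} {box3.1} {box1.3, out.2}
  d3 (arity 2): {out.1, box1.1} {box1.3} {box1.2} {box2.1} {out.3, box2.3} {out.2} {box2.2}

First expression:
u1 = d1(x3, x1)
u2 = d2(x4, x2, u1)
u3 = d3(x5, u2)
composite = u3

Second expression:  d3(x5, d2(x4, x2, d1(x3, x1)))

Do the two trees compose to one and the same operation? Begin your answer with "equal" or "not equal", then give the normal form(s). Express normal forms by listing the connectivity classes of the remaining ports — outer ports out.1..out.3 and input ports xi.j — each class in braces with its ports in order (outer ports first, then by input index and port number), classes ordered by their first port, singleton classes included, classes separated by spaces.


equal; the common form is {out.1, x5.1} {out.2} {out.3} {x1.1} {x1.2, x2.1, x2.2, x2.3, x3.1, x4.2} {x1.3} {x3.2} {x3.3} {x4.1} {x4.3} {x5.2} {x5.3}

Normal form of the first expression: {out.1, x5.1} {out.2} {out.3} {x1.1} {x1.2, x2.1, x2.2, x2.3, x3.1, x4.2} {x1.3} {x3.2} {x3.3} {x4.1} {x4.3} {x5.2} {x5.3}
Normal form of the second expression: {out.1, x5.1} {out.2} {out.3} {x1.1} {x1.2, x2.1, x2.2, x2.3, x3.1, x4.2} {x1.3} {x3.2} {x3.3} {x4.1} {x4.3} {x5.2} {x5.3}
Same normal form: equal.


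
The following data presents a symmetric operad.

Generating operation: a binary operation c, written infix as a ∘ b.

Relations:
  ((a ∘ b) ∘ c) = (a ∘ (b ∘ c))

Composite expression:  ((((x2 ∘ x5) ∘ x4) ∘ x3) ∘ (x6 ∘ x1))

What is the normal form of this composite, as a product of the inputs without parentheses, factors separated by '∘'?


x2 ∘ x5 ∘ x4 ∘ x3 ∘ x6 ∘ x1

Under associativity of c, the answer is the x's in reading order.
(x2 ∘ x5) collapses to x2 ∘ x5
((x2 ∘ x5) ∘ x4) collapses to x2 ∘ x5 ∘ x4
(((x2 ∘ x5) ∘ x4) ∘ x3) collapses to x2 ∘ x5 ∘ x4 ∘ x3
(x6 ∘ x1) collapses to x6 ∘ x1
((((x2 ∘ x5) ∘ x4) ∘ x3) ∘ (x6 ∘ x1)) collapses to x2 ∘ x5 ∘ x4 ∘ x3 ∘ x6 ∘ x1


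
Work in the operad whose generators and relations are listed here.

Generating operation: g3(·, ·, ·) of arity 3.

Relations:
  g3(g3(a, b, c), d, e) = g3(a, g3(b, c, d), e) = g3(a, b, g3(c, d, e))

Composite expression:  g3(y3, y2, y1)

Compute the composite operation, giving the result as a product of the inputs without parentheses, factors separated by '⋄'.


Key point: g3 is associative — brackets drop, the y-order remains.
g3(y3, y2, y1) linearizes to y3 ⋄ y2 ⋄ y1

y3 ⋄ y2 ⋄ y1


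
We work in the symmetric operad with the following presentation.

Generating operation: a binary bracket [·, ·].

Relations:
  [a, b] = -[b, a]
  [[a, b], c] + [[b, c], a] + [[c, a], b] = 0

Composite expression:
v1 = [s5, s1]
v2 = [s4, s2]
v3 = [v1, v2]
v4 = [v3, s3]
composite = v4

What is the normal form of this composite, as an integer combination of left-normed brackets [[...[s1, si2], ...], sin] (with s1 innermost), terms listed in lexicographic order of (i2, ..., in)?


[[[[s1, s5], s2], s4], s3] - [[[[s1, s5], s4], s2], s3]

A multilinear Lie element is pinned by s1-initial words (s1 innermost).
Composite bracket: [[[s5, s1], [s4, s2]], s3]
Each bracket splits as ab - ba, giving 16 signed words (2^4 = 16).
Coefficients come from the s1-initial words:
  word s1s5s2s4s3 has sign +1, contributing +[[[[s1, s5], s2], s4], s3]
  word s1s5s4s2s3 has sign -1, contributing -[[[[s1, s5], s4], s2], s3]


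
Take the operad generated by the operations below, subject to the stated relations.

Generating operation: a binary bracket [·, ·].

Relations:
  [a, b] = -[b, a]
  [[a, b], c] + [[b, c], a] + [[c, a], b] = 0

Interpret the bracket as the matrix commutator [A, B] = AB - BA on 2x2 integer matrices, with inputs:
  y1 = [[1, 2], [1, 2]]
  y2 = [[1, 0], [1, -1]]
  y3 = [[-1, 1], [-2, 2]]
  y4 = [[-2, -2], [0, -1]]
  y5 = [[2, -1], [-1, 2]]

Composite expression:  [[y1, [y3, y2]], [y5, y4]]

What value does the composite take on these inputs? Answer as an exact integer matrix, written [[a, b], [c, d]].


[[-1, -8], [-4, 1]]


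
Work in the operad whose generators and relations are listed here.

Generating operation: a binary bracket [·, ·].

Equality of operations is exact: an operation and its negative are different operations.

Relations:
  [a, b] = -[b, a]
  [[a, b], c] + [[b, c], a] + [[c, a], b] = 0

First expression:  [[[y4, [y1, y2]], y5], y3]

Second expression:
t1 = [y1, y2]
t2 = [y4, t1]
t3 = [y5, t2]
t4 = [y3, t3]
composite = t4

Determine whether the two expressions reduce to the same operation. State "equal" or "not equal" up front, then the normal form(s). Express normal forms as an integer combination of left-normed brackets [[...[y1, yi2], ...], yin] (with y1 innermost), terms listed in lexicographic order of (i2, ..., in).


equal; the common form is -[[[[y1, y2], y4], y5], y3]


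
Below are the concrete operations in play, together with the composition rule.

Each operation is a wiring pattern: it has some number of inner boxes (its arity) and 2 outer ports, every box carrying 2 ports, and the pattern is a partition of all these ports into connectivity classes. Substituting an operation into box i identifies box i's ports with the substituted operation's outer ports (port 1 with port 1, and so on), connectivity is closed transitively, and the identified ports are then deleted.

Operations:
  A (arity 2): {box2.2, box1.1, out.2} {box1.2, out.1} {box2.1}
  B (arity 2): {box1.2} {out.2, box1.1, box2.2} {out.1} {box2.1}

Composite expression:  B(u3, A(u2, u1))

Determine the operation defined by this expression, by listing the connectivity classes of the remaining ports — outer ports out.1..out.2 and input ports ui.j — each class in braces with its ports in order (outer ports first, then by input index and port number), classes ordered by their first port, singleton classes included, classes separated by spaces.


Substituting into B glues patterns; closure does the rest.
stage A: inputs (u2, u1), connectivity {out.1, u2.2} {out.2, u1.2, u2.1} {u1.1}, out.j its boundary
stage B: inputs (u3, u2, u1), connectivity {out.1} {out.2, u1.2, u2.1, u3.1} {u1.1} {u2.2} {u3.2}, out.j its boundary

{out.1} {out.2, u1.2, u2.1, u3.1} {u1.1} {u2.2} {u3.2}


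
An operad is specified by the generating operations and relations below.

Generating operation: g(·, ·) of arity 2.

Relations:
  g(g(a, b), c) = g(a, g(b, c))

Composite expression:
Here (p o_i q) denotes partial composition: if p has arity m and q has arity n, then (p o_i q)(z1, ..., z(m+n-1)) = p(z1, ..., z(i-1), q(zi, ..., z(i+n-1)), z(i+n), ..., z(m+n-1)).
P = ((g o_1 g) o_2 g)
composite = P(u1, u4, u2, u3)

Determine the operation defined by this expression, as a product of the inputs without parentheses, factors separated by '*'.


Under associativity of g, the answer is the u's in reading order.
g(u4, u2) flattens to u4 * u2
g(u1, g(u4, u2)) flattens to u1 * u4 * u2
g(g(u1, g(u4, u2)), u3) flattens to u1 * u4 * u2 * u3

u1 * u4 * u2 * u3


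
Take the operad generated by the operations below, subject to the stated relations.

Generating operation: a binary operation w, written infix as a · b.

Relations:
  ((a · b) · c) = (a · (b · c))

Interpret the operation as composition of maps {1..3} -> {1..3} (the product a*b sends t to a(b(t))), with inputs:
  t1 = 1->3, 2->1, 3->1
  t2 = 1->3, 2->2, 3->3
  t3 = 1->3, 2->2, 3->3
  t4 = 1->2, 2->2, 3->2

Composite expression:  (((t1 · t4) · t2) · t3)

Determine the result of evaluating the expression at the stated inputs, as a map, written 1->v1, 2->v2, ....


(t1 · t4) = 1->1, 2->1, 3->1
((t1 · t4) · t2) = 1->1, 2->1, 3->1
(((t1 · t4) · t2) · t3) = 1->1, 2->1, 3->1

1->1, 2->1, 3->1


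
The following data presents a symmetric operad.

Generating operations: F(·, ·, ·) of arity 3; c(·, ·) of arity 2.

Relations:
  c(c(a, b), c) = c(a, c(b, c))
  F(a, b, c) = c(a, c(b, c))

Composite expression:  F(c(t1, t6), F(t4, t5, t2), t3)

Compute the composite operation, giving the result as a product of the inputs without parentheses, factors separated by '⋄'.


t1 ⋄ t6 ⋄ t4 ⋄ t5 ⋄ t2 ⋄ t3

Under associativity of F, the answer is the t's in reading order.
c(t1, t6) collapses to t1 ⋄ t6
F(t4, t5, t2) collapses to t4 ⋄ t5 ⋄ t2
F(c(t1, t6), F(t4, t5, t2), t3) collapses to t1 ⋄ t6 ⋄ t4 ⋄ t5 ⋄ t2 ⋄ t3


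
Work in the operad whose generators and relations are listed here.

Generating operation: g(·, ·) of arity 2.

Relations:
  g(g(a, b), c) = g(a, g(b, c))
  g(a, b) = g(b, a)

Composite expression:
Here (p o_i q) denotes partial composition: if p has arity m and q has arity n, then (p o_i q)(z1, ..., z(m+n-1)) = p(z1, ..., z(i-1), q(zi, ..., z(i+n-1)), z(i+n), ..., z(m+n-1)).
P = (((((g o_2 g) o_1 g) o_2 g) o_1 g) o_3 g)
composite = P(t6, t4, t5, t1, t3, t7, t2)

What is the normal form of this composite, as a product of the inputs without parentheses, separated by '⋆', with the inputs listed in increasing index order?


t1 ⋆ t2 ⋆ t3 ⋆ t4 ⋆ t5 ⋆ t6 ⋆ t7


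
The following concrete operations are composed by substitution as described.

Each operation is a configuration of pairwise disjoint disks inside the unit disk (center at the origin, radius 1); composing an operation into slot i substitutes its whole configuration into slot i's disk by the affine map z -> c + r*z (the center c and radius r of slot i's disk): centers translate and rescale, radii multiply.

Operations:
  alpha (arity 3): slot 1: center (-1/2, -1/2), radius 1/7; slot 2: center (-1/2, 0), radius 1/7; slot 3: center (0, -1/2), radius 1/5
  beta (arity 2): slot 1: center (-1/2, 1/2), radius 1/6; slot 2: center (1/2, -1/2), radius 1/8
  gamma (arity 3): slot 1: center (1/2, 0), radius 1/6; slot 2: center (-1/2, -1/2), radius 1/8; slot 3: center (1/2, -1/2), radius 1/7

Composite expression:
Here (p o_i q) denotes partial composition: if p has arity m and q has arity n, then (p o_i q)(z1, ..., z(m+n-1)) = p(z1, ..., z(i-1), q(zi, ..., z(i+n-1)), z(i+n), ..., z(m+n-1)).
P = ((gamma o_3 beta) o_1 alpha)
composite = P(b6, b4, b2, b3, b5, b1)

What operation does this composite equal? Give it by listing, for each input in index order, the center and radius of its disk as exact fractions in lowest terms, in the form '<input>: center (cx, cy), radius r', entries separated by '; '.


Each b-disk chains the slot maps above it in gamma; radii multiply.
input b6: applying the 2 nested substitutions gives center (5/12, -1/12), radius 1/42
input b4: applying the 2 nested substitutions gives center (5/12, 0), radius 1/42
input b2: applying the 2 nested substitutions gives center (1/2, -1/12), radius 1/30
input b3: applying the 1 nested substitution gives center (-1/2, -1/2), radius 1/8
input b5: applying the 2 nested substitutions gives center (3/7, -3/7), radius 1/42
input b1: applying the 2 nested substitutions gives center (4/7, -4/7), radius 1/56

b1: center (4/7, -4/7), radius 1/56; b2: center (1/2, -1/12), radius 1/30; b3: center (-1/2, -1/2), radius 1/8; b4: center (5/12, 0), radius 1/42; b5: center (3/7, -3/7), radius 1/42; b6: center (5/12, -1/12), radius 1/42
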